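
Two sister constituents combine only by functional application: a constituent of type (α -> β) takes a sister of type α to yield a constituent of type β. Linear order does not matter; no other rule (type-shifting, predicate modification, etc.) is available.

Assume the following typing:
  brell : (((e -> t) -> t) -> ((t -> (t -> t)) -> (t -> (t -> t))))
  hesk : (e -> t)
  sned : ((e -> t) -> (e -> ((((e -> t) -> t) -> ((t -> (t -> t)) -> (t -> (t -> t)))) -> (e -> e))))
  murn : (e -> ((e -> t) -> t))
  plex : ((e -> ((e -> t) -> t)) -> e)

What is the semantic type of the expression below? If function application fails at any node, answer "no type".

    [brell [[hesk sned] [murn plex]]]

(e -> e)

[hesk sned]: sned is ((e -> t) -> (e -> ((((e -> t) -> t) -> ((t -> (t -> t)) -> (t -> (t -> t)))) -> (e -> e)))), hesk is (e -> t); result (e -> ((((e -> t) -> t) -> ((t -> (t -> t)) -> (t -> (t -> t)))) -> (e -> e))).
[murn plex]: plex is ((e -> ((e -> t) -> t)) -> e), murn is (e -> ((e -> t) -> t)); result e.
[[hesk sned] [murn plex]]: [hesk sned] is (e -> ((((e -> t) -> t) -> ((t -> (t -> t)) -> (t -> (t -> t)))) -> (e -> e))), [murn plex] is e; result ((((e -> t) -> t) -> ((t -> (t -> t)) -> (t -> (t -> t)))) -> (e -> e)).
[brell [[hesk sned] [murn plex]]]: [[hesk sned] [murn plex]] is ((((e -> t) -> t) -> ((t -> (t -> t)) -> (t -> (t -> t)))) -> (e -> e)), brell is (((e -> t) -> t) -> ((t -> (t -> t)) -> (t -> (t -> t)))); result (e -> e).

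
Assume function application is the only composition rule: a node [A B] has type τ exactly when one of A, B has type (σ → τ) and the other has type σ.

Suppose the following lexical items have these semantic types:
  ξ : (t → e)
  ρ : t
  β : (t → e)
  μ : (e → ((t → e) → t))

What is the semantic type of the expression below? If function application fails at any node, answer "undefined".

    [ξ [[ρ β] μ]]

[ρ β] — β of type (t → e) combines with ρ of type t: type e.
[[ρ β] μ] — μ of type (e → ((t → e) → t)) combines with [ρ β] of type e: type ((t → e) → t).
[ξ [[ρ β] μ]] — [[ρ β] μ] of type ((t → e) → t) combines with ξ of type (t → e): type t.

t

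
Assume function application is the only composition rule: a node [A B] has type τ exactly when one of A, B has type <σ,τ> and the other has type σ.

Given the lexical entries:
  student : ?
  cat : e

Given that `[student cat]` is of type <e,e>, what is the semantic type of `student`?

For [student cat] to have type <e,e> with cat of type e, student must be the function: student : <e,<e,e>>.

<e,<e,e>>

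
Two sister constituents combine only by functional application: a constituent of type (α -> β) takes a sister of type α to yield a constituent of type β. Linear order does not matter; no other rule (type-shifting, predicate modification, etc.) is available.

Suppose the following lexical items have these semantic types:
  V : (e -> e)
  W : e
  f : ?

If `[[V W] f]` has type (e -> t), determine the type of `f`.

(e -> (e -> t))

[[V W] f] must have type (e -> t). The sister [V W] has type e; that is not a function onto (e -> t), so f must be the functor, of type (e -> (e -> t)).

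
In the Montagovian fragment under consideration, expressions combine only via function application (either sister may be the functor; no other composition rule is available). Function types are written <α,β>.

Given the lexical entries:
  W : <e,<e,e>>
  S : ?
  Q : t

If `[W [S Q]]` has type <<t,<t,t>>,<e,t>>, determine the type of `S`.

<t,<<e,<e,e>>,<<t,<t,t>>,<e,t>>>>

[W [S Q]] is required to be <<t,<t,t>>,<e,t>>. W : <e,<e,e>> cannot yield <<t,<t,t>>,<e,t>> as functor, so [S Q] : <<e,<e,e>>,<<t,<t,t>>,<e,t>>>.
[S Q] is required to be <<e,<e,e>>,<<t,<t,t>>,<e,t>>>. Q : t cannot yield <<e,<e,e>>,<<t,<t,t>>,<e,t>>> as functor, so S : <t,<<e,<e,e>>,<<t,<t,t>>,<e,t>>>>.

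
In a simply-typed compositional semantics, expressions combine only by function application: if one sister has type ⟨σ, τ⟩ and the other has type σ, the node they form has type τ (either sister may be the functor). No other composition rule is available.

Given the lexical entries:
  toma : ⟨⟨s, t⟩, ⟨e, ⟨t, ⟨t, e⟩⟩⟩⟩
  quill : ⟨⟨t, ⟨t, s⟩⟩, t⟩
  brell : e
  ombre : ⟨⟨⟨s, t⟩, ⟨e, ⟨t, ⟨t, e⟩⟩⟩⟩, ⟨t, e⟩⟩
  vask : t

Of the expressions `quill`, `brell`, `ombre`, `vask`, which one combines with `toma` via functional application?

quill : ⟨⟨t, ⟨t, s⟩⟩, t⟩ — does not combine with toma.
brell : e — does not combine with toma.
ombre — combines: ombre : ⟨⟨⟨s, t⟩, ⟨e, ⟨t, ⟨t, e⟩⟩⟩⟩, ⟨t, e⟩⟩ takes toma : ⟨⟨s, t⟩, ⟨e, ⟨t, ⟨t, e⟩⟩⟩⟩ as argument, giving ⟨t, e⟩.
vask : t — does not combine with toma.

ombre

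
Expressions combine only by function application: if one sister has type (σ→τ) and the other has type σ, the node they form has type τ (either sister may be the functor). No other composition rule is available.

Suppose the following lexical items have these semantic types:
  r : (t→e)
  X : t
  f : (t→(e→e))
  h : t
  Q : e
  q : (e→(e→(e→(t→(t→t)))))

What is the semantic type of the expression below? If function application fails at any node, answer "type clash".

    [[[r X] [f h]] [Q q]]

[r X] — r of type (t→e) combines with X of type t: type e.
[f h] — f of type (t→(e→e)) combines with h of type t: type (e→e).
[[r X] [f h]] — [f h] of type (e→e) combines with [r X] of type e: type e.
[Q q] — q of type (e→(e→(e→(t→(t→t))))) combines with Q of type e: type (e→(e→(t→(t→t)))).
[[[r X] [f h]] [Q q]] — [Q q] of type (e→(e→(t→(t→t)))) combines with [[r X] [f h]] of type e: type (e→(t→(t→t))).

(e→(t→(t→t)))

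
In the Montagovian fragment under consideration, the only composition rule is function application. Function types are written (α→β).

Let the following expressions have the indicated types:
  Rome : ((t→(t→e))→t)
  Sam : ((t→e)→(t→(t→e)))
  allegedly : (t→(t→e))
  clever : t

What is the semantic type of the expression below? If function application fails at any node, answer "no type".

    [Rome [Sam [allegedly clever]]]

t

[allegedly clever] — allegedly of type (t→(t→e)) combines with clever of type t: type (t→e).
[Sam [allegedly clever]] — Sam of type ((t→e)→(t→(t→e))) combines with [allegedly clever] of type (t→e): type (t→(t→e)).
[Rome [Sam [allegedly clever]]] — Rome of type ((t→(t→e))→t) combines with [Sam [allegedly clever]] of type (t→(t→e)): type t.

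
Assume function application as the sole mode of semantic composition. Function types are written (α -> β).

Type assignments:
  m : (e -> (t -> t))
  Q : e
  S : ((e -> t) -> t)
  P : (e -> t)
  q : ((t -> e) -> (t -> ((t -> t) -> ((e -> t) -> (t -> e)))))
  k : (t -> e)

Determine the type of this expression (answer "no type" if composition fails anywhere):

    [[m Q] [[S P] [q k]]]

((e -> t) -> (t -> e))

At [m Q], m : (e -> (t -> t)) takes Q : e, giving (t -> t).
At [S P], S : ((e -> t) -> t) takes P : (e -> t), giving t.
At [q k], q : ((t -> e) -> (t -> ((t -> t) -> ((e -> t) -> (t -> e))))) takes k : (t -> e), giving (t -> ((t -> t) -> ((e -> t) -> (t -> e)))).
At [[S P] [q k]], [q k] : (t -> ((t -> t) -> ((e -> t) -> (t -> e)))) takes [S P] : t, giving ((t -> t) -> ((e -> t) -> (t -> e))).
At [[m Q] [[S P] [q k]]], [[S P] [q k]] : ((t -> t) -> ((e -> t) -> (t -> e))) takes [m Q] : (t -> t), giving ((e -> t) -> (t -> e)).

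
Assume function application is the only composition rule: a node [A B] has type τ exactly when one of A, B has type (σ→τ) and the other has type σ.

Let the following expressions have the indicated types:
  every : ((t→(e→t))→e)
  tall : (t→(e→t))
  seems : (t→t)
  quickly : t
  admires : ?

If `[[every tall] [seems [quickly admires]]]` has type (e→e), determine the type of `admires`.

(t→((t→t)→(e→(e→e))))

[[every tall] [seems [quickly admires]]] must have type (e→e). The sister [every tall] has type e; that is not a function onto (e→e), so [seems [quickly admires]] must be the functor, of type (e→(e→e)).
[seems [quickly admires]] must have type (e→(e→e)). The sister seems has type (t→t); that is not a function onto (e→(e→e)), so [quickly admires] must be the functor, of type ((t→t)→(e→(e→e))).
[quickly admires] must have type ((t→t)→(e→(e→e))). The sister quickly has type t; that is not a function onto ((t→t)→(e→(e→e))), so admires must be the functor, of type (t→((t→t)→(e→(e→e)))).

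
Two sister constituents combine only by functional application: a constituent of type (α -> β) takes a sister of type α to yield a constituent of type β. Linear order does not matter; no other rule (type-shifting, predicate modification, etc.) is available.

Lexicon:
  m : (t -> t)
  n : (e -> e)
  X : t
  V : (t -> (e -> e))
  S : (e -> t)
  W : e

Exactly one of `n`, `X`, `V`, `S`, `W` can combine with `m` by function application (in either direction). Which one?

X

n : (e -> e) — no; m wants t, and n wants e.
X — combines: m : (t -> t) takes X : t as argument, giving t.
V : (t -> (e -> e)) — no; m wants t, and V wants t.
S : (e -> t) — no; m wants t, and S wants e.
W : e — no; m wants t, and W wants nothing (atomic).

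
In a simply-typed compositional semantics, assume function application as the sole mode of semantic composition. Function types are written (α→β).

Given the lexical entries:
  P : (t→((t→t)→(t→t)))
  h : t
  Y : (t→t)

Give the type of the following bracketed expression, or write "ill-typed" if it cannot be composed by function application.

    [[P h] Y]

At [P h], P : (t→((t→t)→(t→t))) takes h : t, giving ((t→t)→(t→t)).
At [[P h] Y], [P h] : ((t→t)→(t→t)) takes Y : (t→t), giving (t→t).

(t→t)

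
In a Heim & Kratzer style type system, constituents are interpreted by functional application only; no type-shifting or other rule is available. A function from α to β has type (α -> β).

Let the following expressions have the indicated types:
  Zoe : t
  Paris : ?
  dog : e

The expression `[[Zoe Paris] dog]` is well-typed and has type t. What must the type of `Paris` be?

[[Zoe Paris] dog] must have type t. The sister dog has type e; that is not a function onto t, so [Zoe Paris] must be the functor, of type (e -> t).
[Zoe Paris] must have type (e -> t). The sister Zoe has type t; that is not a function onto (e -> t), so Paris must be the functor, of type (t -> (e -> t)).

(t -> (e -> t))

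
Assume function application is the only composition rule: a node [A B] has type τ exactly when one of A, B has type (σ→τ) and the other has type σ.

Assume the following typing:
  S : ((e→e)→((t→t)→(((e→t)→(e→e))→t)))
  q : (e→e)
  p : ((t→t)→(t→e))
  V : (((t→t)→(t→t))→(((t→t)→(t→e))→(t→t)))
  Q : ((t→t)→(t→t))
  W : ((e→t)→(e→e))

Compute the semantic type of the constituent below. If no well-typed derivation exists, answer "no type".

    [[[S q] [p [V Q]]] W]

[S q]: ((e→e)→((t→t)→(((e→t)→(e→e))→t))) applied to (e→e) yields ((t→t)→(((e→t)→(e→e))→t)).
[V Q]: (((t→t)→(t→t))→(((t→t)→(t→e))→(t→t))) applied to ((t→t)→(t→t)) yields (((t→t)→(t→e))→(t→t)).
[p [V Q]]: (((t→t)→(t→e))→(t→t)) applied to ((t→t)→(t→e)) yields (t→t).
[[S q] [p [V Q]]]: ((t→t)→(((e→t)→(e→e))→t)) applied to (t→t) yields (((e→t)→(e→e))→t).
[[[S q] [p [V Q]]] W]: (((e→t)→(e→e))→t) applied to ((e→t)→(e→e)) yields t.

t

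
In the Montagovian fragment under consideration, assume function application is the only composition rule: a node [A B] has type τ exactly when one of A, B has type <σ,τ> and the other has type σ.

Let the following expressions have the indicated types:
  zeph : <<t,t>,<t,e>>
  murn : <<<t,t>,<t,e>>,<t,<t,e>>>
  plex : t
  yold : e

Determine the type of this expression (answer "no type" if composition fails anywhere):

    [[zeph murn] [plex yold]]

no type

At [zeph murn], murn : <<<t,t>,<t,e>>,<t,<t,e>>> takes zeph : <<t,t>,<t,e>>, giving <t,<t,e>>.
[plex yold]: t with e — neither is a function whose domain matches the other; composition fails here.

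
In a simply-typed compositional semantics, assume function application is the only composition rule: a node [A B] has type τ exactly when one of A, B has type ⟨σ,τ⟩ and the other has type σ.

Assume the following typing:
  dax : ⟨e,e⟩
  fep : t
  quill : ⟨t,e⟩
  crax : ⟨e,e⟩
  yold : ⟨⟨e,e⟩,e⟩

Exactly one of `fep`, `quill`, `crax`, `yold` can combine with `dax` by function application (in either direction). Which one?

yold

fep : t — neither side's domain matches the other.
quill : ⟨t,e⟩ — neither side's domain matches the other.
crax : ⟨e,e⟩ — neither side's domain matches the other.
yold — combines: yold : ⟨⟨e,e⟩,e⟩ takes dax : ⟨e,e⟩ as argument, giving e.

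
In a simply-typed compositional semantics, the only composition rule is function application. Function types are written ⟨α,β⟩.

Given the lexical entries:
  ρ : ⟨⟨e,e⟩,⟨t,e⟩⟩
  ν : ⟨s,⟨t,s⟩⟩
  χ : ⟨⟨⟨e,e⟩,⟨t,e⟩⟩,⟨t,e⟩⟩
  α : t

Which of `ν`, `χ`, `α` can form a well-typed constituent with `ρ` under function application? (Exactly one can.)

χ

ν : ⟨s,⟨t,s⟩⟩ — neither side's domain matches the other.
χ — combines: χ : ⟨⟨⟨e,e⟩,⟨t,e⟩⟩,⟨t,e⟩⟩ takes ρ : ⟨⟨e,e⟩,⟨t,e⟩⟩ as argument, giving ⟨t,e⟩.
α : t — neither side's domain matches the other.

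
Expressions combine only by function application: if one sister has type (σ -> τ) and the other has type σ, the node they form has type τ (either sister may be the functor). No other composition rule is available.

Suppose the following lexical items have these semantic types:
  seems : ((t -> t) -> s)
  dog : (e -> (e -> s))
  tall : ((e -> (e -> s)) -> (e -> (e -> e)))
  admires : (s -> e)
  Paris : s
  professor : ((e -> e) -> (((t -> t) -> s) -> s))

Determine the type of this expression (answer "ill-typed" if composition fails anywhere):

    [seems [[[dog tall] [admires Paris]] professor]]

At [dog tall], tall : ((e -> (e -> s)) -> (e -> (e -> e))) takes dog : (e -> (e -> s)), giving (e -> (e -> e)).
At [admires Paris], admires : (s -> e) takes Paris : s, giving e.
At [[dog tall] [admires Paris]], [dog tall] : (e -> (e -> e)) takes [admires Paris] : e, giving (e -> e).
At [[[dog tall] [admires Paris]] professor], professor : ((e -> e) -> (((t -> t) -> s) -> s)) takes [[dog tall] [admires Paris]] : (e -> e), giving (((t -> t) -> s) -> s).
At [seems [[[dog tall] [admires Paris]] professor]], [[[dog tall] [admires Paris]] professor] : (((t -> t) -> s) -> s) takes seems : ((t -> t) -> s), giving s.

s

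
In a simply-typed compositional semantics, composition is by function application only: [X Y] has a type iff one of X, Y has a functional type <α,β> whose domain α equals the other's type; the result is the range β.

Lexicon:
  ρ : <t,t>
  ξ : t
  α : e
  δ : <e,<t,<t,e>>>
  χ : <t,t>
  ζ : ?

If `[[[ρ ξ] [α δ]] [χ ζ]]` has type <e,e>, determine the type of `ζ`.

<<t,t>,<<t,e>,<e,e>>>

[[[ρ ξ] [α δ]] [χ ζ]] must have type <e,e>. The sister [[ρ ξ] [α δ]] has type <t,e>; that is not a function onto <e,e>, so [χ ζ] must be the functor, of type <<t,e>,<e,e>>.
[χ ζ] must have type <<t,e>,<e,e>>. The sister χ has type <t,t>; that is not a function onto <<t,e>,<e,e>>, so ζ must be the functor, of type <<t,t>,<<t,e>,<e,e>>>.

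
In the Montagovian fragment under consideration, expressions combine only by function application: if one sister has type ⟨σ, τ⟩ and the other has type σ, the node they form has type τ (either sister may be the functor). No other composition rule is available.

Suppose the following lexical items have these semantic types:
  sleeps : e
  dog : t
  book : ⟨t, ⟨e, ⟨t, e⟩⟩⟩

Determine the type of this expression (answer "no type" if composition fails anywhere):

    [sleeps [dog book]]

⟨t, e⟩

[dog book]: book is ⟨t, ⟨e, ⟨t, e⟩⟩⟩, dog is t; result ⟨e, ⟨t, e⟩⟩.
[sleeps [dog book]]: [dog book] is ⟨e, ⟨t, e⟩⟩, sleeps is e; result ⟨t, e⟩.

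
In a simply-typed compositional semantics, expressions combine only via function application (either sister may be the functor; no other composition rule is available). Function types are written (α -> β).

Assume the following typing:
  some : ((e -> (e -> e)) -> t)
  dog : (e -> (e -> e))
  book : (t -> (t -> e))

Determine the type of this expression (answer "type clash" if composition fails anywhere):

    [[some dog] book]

[some dog]: functor some : ((e -> (e -> e)) -> t), argument dog : (e -> (e -> e)); result t.
[[some dog] book]: functor book : (t -> (t -> e)), argument [some dog] : t; result (t -> e).

(t -> e)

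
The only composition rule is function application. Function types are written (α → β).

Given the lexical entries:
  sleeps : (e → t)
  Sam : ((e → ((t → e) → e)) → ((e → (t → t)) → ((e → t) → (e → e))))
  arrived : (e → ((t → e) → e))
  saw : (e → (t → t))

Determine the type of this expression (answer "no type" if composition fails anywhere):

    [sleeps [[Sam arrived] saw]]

[Sam arrived]: ((e → ((t → e) → e)) → ((e → (t → t)) → ((e → t) → (e → e)))) applied to (e → ((t → e) → e)) yields ((e → (t → t)) → ((e → t) → (e → e))).
[[Sam arrived] saw]: ((e → (t → t)) → ((e → t) → (e → e))) applied to (e → (t → t)) yields ((e → t) → (e → e)).
[sleeps [[Sam arrived] saw]]: ((e → t) → (e → e)) applied to (e → t) yields (e → e).

(e → e)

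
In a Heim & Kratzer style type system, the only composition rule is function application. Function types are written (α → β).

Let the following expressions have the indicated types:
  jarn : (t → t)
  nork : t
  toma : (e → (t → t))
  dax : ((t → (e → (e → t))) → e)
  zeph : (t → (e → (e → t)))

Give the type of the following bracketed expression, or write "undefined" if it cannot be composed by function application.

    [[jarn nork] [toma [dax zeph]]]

At [jarn nork], jarn : (t → t) takes nork : t, giving t.
At [dax zeph], dax : ((t → (e → (e → t))) → e) takes zeph : (t → (e → (e → t))), giving e.
At [toma [dax zeph]], toma : (e → (t → t)) takes [dax zeph] : e, giving (t → t).
At [[jarn nork] [toma [dax zeph]]], [toma [dax zeph]] : (t → t) takes [jarn nork] : t, giving t.

t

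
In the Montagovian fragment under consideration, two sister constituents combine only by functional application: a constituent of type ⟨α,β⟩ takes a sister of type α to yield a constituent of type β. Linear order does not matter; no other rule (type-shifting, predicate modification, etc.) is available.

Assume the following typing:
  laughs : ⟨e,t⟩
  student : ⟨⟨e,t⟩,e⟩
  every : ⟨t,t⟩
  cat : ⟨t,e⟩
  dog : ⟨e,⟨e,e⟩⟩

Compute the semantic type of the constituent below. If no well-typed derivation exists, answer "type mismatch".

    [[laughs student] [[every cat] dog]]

type mismatch

[laughs student]: student is ⟨⟨e,t⟩,e⟩, laughs is ⟨e,t⟩; result e.
At [every cat]: neither ⟨t,t⟩ nor ⟨t,e⟩ can take the other as argument; the node is ill-typed.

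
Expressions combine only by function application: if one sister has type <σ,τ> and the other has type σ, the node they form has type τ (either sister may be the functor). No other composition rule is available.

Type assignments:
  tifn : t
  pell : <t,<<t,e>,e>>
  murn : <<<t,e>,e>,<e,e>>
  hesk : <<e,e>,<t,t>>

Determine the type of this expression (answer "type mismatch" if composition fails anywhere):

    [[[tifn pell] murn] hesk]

<t,t>

[tifn pell]: pell is <t,<<t,e>,e>>, tifn is t; result <<t,e>,e>.
[[tifn pell] murn]: murn is <<<t,e>,e>,<e,e>>, [tifn pell] is <<t,e>,e>; result <e,e>.
[[[tifn pell] murn] hesk]: hesk is <<e,e>,<t,t>>, [[tifn pell] murn] is <e,e>; result <t,t>.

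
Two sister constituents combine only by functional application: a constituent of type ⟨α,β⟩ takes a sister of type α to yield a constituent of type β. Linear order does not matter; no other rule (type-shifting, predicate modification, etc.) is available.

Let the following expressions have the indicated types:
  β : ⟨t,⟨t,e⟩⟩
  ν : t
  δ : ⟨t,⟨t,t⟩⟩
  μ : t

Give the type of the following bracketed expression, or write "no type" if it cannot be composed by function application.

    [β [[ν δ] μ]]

⟨t,e⟩

[ν δ]: δ is ⟨t,⟨t,t⟩⟩, ν is t; result ⟨t,t⟩.
[[ν δ] μ]: [ν δ] is ⟨t,t⟩, μ is t; result t.
[β [[ν δ] μ]]: β is ⟨t,⟨t,e⟩⟩, [[ν δ] μ] is t; result ⟨t,e⟩.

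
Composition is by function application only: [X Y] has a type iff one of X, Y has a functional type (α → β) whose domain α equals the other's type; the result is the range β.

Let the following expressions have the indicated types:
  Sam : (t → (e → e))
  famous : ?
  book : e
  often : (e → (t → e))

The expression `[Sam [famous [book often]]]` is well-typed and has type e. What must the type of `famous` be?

((t → e) → ((t → (e → e)) → e))

[Sam [famous [book often]]] is required to be e. Sam : (t → (e → e)) cannot yield e as functor, so [famous [book often]] : ((t → (e → e)) → e).
[famous [book often]] is required to be ((t → (e → e)) → e). [book often] : (t → e) cannot yield ((t → (e → e)) → e) as functor, so famous : ((t → e) → ((t → (e → e)) → e)).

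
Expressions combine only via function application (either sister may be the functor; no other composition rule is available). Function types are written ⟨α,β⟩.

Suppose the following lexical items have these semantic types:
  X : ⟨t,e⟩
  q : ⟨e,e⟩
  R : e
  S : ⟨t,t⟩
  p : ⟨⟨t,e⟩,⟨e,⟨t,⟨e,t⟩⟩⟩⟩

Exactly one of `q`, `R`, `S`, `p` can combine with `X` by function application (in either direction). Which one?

p

q : ⟨e,e⟩ — neither side's domain matches the other.
R : e — neither side's domain matches the other.
S : ⟨t,t⟩ — neither side's domain matches the other.
p — combines: p : ⟨⟨t,e⟩,⟨e,⟨t,⟨e,t⟩⟩⟩⟩ takes X : ⟨t,e⟩ as argument, giving ⟨e,⟨t,⟨e,t⟩⟩⟩.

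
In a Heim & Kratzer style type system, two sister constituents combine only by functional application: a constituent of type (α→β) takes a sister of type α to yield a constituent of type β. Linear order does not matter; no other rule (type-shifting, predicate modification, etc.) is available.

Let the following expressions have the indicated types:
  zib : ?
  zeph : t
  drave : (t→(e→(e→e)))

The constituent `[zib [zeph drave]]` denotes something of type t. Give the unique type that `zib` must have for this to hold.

At [zib [zeph drave]] (required: t): [zeph drave] is (e→(e→e)), which is not a function with range t; hence zib is the functor — type ((e→(e→e))→t).

((e→(e→e))→t)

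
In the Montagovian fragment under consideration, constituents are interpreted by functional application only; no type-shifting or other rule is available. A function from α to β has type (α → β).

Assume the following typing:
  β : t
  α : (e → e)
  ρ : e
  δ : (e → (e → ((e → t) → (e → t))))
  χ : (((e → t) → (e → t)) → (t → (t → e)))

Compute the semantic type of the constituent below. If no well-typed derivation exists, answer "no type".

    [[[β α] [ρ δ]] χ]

[β α]: t with (e → e) — neither is a function whose domain matches the other; composition fails here.

no type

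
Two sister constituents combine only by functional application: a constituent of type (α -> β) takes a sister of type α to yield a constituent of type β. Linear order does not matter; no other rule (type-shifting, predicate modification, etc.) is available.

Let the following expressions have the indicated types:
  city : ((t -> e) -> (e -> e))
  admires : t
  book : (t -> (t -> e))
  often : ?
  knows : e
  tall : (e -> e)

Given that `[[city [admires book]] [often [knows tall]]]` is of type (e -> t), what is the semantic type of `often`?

At [[city [admires book]] [often [knows tall]]] (required: (e -> t)): [city [admires book]] is (e -> e), which is not a function with range (e -> t); hence [often [knows tall]] is the functor — type ((e -> e) -> (e -> t)).
At [often [knows tall]] (required: ((e -> e) -> (e -> t))): [knows tall] is e, which is not a function with range ((e -> e) -> (e -> t)); hence often is the functor — type (e -> ((e -> e) -> (e -> t))).

(e -> ((e -> e) -> (e -> t)))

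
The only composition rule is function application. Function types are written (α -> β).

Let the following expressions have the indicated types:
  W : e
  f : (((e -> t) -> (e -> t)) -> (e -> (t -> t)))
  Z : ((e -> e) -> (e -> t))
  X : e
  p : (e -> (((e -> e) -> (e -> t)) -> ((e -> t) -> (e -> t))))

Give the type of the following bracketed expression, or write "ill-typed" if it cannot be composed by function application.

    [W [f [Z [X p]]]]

(t -> t)

[X p]: p is (e -> (((e -> e) -> (e -> t)) -> ((e -> t) -> (e -> t)))), X is e; result (((e -> e) -> (e -> t)) -> ((e -> t) -> (e -> t))).
[Z [X p]]: [X p] is (((e -> e) -> (e -> t)) -> ((e -> t) -> (e -> t))), Z is ((e -> e) -> (e -> t)); result ((e -> t) -> (e -> t)).
[f [Z [X p]]]: f is (((e -> t) -> (e -> t)) -> (e -> (t -> t))), [Z [X p]] is ((e -> t) -> (e -> t)); result (e -> (t -> t)).
[W [f [Z [X p]]]]: [f [Z [X p]]] is (e -> (t -> t)), W is e; result (t -> t).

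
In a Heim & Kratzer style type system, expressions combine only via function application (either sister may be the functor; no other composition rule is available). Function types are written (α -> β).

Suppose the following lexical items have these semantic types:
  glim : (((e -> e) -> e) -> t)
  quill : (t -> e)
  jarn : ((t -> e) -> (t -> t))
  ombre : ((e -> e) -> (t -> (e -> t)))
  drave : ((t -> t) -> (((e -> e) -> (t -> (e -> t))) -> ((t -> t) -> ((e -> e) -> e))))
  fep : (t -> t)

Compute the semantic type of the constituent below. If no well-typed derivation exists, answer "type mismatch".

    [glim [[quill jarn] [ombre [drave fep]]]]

At [quill jarn], jarn : ((t -> e) -> (t -> t)) takes quill : (t -> e), giving (t -> t).
At [drave fep], drave : ((t -> t) -> (((e -> e) -> (t -> (e -> t))) -> ((t -> t) -> ((e -> e) -> e)))) takes fep : (t -> t), giving (((e -> e) -> (t -> (e -> t))) -> ((t -> t) -> ((e -> e) -> e))).
At [ombre [drave fep]], [drave fep] : (((e -> e) -> (t -> (e -> t))) -> ((t -> t) -> ((e -> e) -> e))) takes ombre : ((e -> e) -> (t -> (e -> t))), giving ((t -> t) -> ((e -> e) -> e)).
At [[quill jarn] [ombre [drave fep]]], [ombre [drave fep]] : ((t -> t) -> ((e -> e) -> e)) takes [quill jarn] : (t -> t), giving ((e -> e) -> e).
At [glim [[quill jarn] [ombre [drave fep]]]], glim : (((e -> e) -> e) -> t) takes [[quill jarn] [ombre [drave fep]]] : ((e -> e) -> e), giving t.

t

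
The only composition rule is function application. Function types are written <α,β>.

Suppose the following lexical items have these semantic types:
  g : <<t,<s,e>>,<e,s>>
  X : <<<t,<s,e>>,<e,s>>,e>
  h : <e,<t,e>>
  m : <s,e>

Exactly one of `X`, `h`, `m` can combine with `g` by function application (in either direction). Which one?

X — combines: X : <<<t,<s,e>>,<e,s>>,e> takes g : <<t,<s,e>>,<e,s>> as argument, giving e.
h : <e,<t,e>> — no; g wants <t,<s,e>>, and h wants e.
m : <s,e> — no; g wants <t,<s,e>>, and m wants s.

X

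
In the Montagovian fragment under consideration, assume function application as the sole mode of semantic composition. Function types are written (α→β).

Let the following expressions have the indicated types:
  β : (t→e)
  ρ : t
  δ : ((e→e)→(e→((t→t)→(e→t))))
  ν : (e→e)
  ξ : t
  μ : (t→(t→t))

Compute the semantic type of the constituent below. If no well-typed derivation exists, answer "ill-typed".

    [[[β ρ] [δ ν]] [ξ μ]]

[β ρ]: β is (t→e), ρ is t; result e.
[δ ν]: δ is ((e→e)→(e→((t→t)→(e→t)))), ν is (e→e); result (e→((t→t)→(e→t))).
[[β ρ] [δ ν]]: [δ ν] is (e→((t→t)→(e→t))), [β ρ] is e; result ((t→t)→(e→t)).
[ξ μ]: μ is (t→(t→t)), ξ is t; result (t→t).
[[[β ρ] [δ ν]] [ξ μ]]: [[β ρ] [δ ν]] is ((t→t)→(e→t)), [ξ μ] is (t→t); result (e→t).

(e→t)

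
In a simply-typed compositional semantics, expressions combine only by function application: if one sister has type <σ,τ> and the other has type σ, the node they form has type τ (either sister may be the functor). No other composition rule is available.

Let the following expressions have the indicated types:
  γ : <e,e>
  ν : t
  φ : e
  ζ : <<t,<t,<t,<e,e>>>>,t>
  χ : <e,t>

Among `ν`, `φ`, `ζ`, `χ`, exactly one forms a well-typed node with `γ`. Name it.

φ

ν : t — no; γ wants e, and ν wants nothing (atomic).
φ — combines: γ : <e,e> takes φ : e as argument, giving e.
ζ : <<t,<t,<t,<e,e>>>>,t> — no; γ wants e, and ζ wants <t,<t,<t,<e,e>>>>.
χ : <e,t> — no; γ wants e, and χ wants e.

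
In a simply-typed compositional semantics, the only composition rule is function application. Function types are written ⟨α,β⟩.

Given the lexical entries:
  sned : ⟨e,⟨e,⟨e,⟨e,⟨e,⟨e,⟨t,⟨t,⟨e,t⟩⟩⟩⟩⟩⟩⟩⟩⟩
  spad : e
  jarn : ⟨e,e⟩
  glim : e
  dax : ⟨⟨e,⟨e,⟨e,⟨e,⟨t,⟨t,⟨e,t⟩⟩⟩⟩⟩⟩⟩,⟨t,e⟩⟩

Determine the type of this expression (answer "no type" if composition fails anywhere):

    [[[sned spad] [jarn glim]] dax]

At [sned spad], sned : ⟨e,⟨e,⟨e,⟨e,⟨e,⟨e,⟨t,⟨t,⟨e,t⟩⟩⟩⟩⟩⟩⟩⟩⟩ takes spad : e, giving ⟨e,⟨e,⟨e,⟨e,⟨e,⟨t,⟨t,⟨e,t⟩⟩⟩⟩⟩⟩⟩⟩.
At [jarn glim], jarn : ⟨e,e⟩ takes glim : e, giving e.
At [[sned spad] [jarn glim]], [sned spad] : ⟨e,⟨e,⟨e,⟨e,⟨e,⟨t,⟨t,⟨e,t⟩⟩⟩⟩⟩⟩⟩⟩ takes [jarn glim] : e, giving ⟨e,⟨e,⟨e,⟨e,⟨t,⟨t,⟨e,t⟩⟩⟩⟩⟩⟩⟩.
At [[[sned spad] [jarn glim]] dax], dax : ⟨⟨e,⟨e,⟨e,⟨e,⟨t,⟨t,⟨e,t⟩⟩⟩⟩⟩⟩⟩,⟨t,e⟩⟩ takes [[sned spad] [jarn glim]] : ⟨e,⟨e,⟨e,⟨e,⟨t,⟨t,⟨e,t⟩⟩⟩⟩⟩⟩⟩, giving ⟨t,e⟩.

⟨t,e⟩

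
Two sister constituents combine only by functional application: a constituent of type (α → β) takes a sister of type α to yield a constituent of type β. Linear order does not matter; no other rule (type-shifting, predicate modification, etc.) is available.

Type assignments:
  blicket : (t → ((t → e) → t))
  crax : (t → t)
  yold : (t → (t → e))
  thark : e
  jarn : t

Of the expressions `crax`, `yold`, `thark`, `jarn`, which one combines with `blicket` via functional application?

jarn

crax : (t → t) — no; blicket wants t, and crax wants t.
yold : (t → (t → e)) — no; blicket wants t, and yold wants t.
thark : e — no; blicket wants t, and thark wants nothing (atomic).
jarn — combines: blicket : (t → ((t → e) → t)) takes jarn : t as argument, giving ((t → e) → t).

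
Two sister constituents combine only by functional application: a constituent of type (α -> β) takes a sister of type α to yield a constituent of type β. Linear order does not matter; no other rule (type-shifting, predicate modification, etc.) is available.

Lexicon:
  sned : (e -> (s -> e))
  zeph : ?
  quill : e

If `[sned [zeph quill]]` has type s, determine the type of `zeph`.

(e -> ((e -> (s -> e)) -> s))

At [sned [zeph quill]] (required: s): sned is (e -> (s -> e)), which is not a function with range s; hence [zeph quill] is the functor — type ((e -> (s -> e)) -> s).
At [zeph quill] (required: ((e -> (s -> e)) -> s)): quill is e, which is not a function with range ((e -> (s -> e)) -> s); hence zeph is the functor — type (e -> ((e -> (s -> e)) -> s)).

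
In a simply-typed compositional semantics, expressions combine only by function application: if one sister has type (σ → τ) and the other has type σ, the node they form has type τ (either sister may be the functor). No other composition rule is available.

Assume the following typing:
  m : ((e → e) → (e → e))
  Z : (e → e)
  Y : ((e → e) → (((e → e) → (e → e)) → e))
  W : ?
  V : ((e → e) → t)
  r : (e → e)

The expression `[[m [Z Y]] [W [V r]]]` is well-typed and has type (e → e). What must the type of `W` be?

(t → (e → (e → e)))

[[m [Z Y]] [W [V r]]] is required to be (e → e). [m [Z Y]] : e cannot yield (e → e) as functor, so [W [V r]] : (e → (e → e)).
[W [V r]] is required to be (e → (e → e)). [V r] : t cannot yield (e → (e → e)) as functor, so W : (t → (e → (e → e))).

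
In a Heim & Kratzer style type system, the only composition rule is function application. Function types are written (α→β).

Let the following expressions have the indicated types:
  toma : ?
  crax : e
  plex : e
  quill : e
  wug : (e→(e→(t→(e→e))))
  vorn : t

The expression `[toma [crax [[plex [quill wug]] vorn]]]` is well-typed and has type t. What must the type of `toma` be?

(e→t)

For [toma [crax [[plex [quill wug]] vorn]]] to have type t with [crax [[plex [quill wug]] vorn]] of type e, toma must be the function: toma : (e→t).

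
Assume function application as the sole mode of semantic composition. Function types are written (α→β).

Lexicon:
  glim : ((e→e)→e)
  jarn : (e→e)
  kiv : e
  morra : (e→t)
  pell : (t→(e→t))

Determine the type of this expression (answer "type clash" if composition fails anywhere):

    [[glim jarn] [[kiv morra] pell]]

[glim jarn]: functor glim : ((e→e)→e), argument jarn : (e→e); result e.
[kiv morra]: functor morra : (e→t), argument kiv : e; result t.
[[kiv morra] pell]: functor pell : (t→(e→t)), argument [kiv morra] : t; result (e→t).
[[glim jarn] [[kiv morra] pell]]: functor [[kiv morra] pell] : (e→t), argument [glim jarn] : e; result t.

t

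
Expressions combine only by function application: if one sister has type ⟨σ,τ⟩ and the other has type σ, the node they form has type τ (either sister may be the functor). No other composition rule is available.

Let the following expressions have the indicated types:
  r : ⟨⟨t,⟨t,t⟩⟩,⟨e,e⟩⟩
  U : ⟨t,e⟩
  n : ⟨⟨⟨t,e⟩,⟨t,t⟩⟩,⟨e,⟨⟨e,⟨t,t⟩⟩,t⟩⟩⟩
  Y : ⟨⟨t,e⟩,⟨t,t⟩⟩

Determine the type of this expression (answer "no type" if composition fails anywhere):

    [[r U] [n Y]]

no type

At [r U]: neither ⟨⟨t,⟨t,t⟩⟩,⟨e,e⟩⟩ nor ⟨t,e⟩ can take the other as argument; the node is ill-typed.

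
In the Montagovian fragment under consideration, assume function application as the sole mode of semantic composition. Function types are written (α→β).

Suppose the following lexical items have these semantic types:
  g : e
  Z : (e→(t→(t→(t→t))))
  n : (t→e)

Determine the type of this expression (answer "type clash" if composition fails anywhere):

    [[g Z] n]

type clash

[g Z]: (e→(t→(t→(t→t)))) applied to e yields (t→(t→(t→t))).
[[g Z] n]: (t→(t→(t→t))) and (t→e) cannot combine by function application — type clash.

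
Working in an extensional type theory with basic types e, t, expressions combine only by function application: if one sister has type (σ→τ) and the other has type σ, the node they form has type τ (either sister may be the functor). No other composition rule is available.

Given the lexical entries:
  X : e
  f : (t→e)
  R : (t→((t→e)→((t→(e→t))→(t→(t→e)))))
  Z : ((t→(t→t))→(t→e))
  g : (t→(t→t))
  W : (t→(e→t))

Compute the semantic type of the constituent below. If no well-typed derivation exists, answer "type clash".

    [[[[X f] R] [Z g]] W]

[X f]: e and (t→e) cannot combine by function application — type clash.

type clash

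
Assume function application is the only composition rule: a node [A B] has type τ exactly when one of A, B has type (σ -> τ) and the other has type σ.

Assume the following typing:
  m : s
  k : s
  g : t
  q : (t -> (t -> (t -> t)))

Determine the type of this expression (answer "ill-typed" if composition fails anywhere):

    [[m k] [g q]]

[m k]: s with s — neither is a function whose domain matches the other; composition fails here.

ill-typed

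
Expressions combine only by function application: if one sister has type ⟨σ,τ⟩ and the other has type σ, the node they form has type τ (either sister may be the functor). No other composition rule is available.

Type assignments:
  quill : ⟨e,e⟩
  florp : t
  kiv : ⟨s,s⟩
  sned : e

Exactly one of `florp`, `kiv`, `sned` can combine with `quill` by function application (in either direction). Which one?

florp : t — neither side's domain matches the other.
kiv : ⟨s,s⟩ — neither side's domain matches the other.
sned — combines: quill : ⟨e,e⟩ takes sned : e as argument, giving e.

sned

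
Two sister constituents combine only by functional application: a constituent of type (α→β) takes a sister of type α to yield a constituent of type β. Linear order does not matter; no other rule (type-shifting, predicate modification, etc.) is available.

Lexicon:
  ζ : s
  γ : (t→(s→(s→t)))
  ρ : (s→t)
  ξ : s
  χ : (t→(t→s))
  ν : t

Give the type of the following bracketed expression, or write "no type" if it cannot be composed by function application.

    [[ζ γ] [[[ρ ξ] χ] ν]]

At [ζ γ]: neither s nor (t→(s→(s→t))) can take the other as argument; the node is ill-typed.

no type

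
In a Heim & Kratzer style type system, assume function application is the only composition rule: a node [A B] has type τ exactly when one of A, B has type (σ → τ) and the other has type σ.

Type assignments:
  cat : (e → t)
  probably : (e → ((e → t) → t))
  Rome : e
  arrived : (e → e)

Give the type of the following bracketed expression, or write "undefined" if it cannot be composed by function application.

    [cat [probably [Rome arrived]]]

t

[Rome arrived]: functor arrived : (e → e), argument Rome : e; result e.
[probably [Rome arrived]]: functor probably : (e → ((e → t) → t)), argument [Rome arrived] : e; result ((e → t) → t).
[cat [probably [Rome arrived]]]: functor [probably [Rome arrived]] : ((e → t) → t), argument cat : (e → t); result t.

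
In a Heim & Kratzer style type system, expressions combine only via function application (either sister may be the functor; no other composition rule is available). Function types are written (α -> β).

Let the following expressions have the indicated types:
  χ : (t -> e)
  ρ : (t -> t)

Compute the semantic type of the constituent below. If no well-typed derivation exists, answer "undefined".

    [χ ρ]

[χ ρ]: (t -> e) and (t -> t) cannot combine by function application — type clash.

undefined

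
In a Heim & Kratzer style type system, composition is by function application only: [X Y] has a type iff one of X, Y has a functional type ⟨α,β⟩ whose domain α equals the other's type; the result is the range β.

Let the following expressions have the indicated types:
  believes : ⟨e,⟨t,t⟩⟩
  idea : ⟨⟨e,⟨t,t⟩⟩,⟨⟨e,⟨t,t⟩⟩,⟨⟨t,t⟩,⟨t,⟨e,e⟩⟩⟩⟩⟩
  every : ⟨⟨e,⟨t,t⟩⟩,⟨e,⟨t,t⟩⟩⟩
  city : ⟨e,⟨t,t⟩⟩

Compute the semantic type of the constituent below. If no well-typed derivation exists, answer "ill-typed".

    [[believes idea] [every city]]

⟨⟨t,t⟩,⟨t,⟨e,e⟩⟩⟩

[believes idea]: functor idea : ⟨⟨e,⟨t,t⟩⟩,⟨⟨e,⟨t,t⟩⟩,⟨⟨t,t⟩,⟨t,⟨e,e⟩⟩⟩⟩⟩, argument believes : ⟨e,⟨t,t⟩⟩; result ⟨⟨e,⟨t,t⟩⟩,⟨⟨t,t⟩,⟨t,⟨e,e⟩⟩⟩⟩.
[every city]: functor every : ⟨⟨e,⟨t,t⟩⟩,⟨e,⟨t,t⟩⟩⟩, argument city : ⟨e,⟨t,t⟩⟩; result ⟨e,⟨t,t⟩⟩.
[[believes idea] [every city]]: functor [believes idea] : ⟨⟨e,⟨t,t⟩⟩,⟨⟨t,t⟩,⟨t,⟨e,e⟩⟩⟩⟩, argument [every city] : ⟨e,⟨t,t⟩⟩; result ⟨⟨t,t⟩,⟨t,⟨e,e⟩⟩⟩.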